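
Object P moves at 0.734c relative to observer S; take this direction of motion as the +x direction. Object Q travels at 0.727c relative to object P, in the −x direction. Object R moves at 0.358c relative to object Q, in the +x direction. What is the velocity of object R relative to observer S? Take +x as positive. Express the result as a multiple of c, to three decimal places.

+0.371c

Apply u = (u' + v)/(1 + u'v/c²) successively, working outward toward observer S.
Start: velocity of object P relative to observer S = 0.7340c.
Compose with object Q (u' = -0.727 in object P frame): u_1 = (-0.727 + 0.734) / (1 + (-0.727)·0.734) = 0.0070/0.4664 = 0.0150.
Compose with object R (u' = 0.358 in object Q frame): u_2 = (0.358 + 0.015) / (1 + 0.358·0.015) = 0.3730/1.0054 = 0.3710.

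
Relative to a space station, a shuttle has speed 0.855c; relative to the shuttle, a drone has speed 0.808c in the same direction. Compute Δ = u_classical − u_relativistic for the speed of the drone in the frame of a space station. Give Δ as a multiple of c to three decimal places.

Δ = 0.679c

Galilean: u_cl = 0.808 + 0.855 = 1.6630.
Relativistic: u_rel = (0.808 + 0.855) / (1 + 0.808·0.855) = 1.6630/1.6908 = 0.9835.
Δ = 1.6630 − 0.9835 = 0.6795.
(The classical prediction exceeds c; the relativistic result does not.)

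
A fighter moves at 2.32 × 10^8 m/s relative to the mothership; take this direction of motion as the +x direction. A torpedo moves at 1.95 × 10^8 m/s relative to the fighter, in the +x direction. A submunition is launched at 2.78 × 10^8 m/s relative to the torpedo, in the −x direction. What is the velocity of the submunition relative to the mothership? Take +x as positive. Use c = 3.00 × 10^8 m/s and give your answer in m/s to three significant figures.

Apply u = (u' + v)/(1 + u'v/c²) successively, working outward toward the mothership.
(Dividing each given speed by c = 3.00 × 10^8 m/s to work in units of c.)
Start: velocity of the fighter relative to the mothership = 0.7733c.
Compose with the torpedo (u' = 0.650 in the fighter frame): u_1 = (0.650 + 0.773) / (1 + 0.650·0.773) = 1.4233/1.5027 = 0.9472.
Compose with the submunition (u' = -0.927 in the torpedo frame): u_2 = (-0.927 + 0.947) / (1 + (-0.927)·0.947) = 0.0205/0.1223 = 0.1680.
So u = 0.1680 × 3.00 × 10^8 m/s.

+5.04 × 10^7 m/s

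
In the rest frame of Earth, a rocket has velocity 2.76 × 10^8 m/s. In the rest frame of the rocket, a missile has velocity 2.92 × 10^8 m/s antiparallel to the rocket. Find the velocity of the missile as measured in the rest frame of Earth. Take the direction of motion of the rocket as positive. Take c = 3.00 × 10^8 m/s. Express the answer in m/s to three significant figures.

-1.53 × 10^8 m/s

In units of c (dividing by 3.00 × 10^8 m/s): v = 0.920, u' = -0.973.
u = (u' + v)/(1 + u'v/c²):
u = (-0.973 + 0.920) / (1 + (-0.973)·0.920) = -0.0533/0.1045 = -0.5102
(Galilean addition would give -0.053c.)
Converting back: u = -0.5102 × 3.00 × 10^8 m/s.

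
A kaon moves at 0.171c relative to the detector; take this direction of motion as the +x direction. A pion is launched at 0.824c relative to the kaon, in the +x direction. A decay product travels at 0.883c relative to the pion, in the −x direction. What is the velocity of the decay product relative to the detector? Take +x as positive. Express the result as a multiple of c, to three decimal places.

Apply u = (u' + v)/(1 + u'v/c²) successively, working outward toward the detector.
Start: velocity of the kaon relative to the detector = 0.1710c.
Compose with the pion (u' = 0.824 in the kaon frame): u_1 = (0.824 + 0.171) / (1 + 0.824·0.171) = 0.9950/1.1409 = 0.8721.
Compose with the decay product (u' = -0.883 in the pion frame): u_2 = (-0.883 + 0.872) / (1 + (-0.883)·0.872) = -0.0109/0.2299 = -0.0473.

-0.047c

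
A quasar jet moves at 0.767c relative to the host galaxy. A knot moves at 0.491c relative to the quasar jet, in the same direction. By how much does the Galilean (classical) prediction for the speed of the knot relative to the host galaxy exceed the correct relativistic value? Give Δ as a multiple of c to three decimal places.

Galilean: u_cl = 0.491 + 0.767 = 1.2580.
Relativistic: u_rel = (0.491 + 0.767) / (1 + 0.491·0.767) = 1.2580/1.3766 = 0.9138.
Δ = 1.2580 − 0.9138 = 0.3442.
(The classical prediction exceeds c; the relativistic result does not.)

Δ = 0.344c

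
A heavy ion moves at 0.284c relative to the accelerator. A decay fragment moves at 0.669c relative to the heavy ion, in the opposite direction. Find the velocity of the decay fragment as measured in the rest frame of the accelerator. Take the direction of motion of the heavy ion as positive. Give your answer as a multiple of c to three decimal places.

-0.475c

With v = 0.284 and u' = -0.669 (in units of c),
u = (u' + v)/(1 + u'v/c²):
u = (-0.669 + 0.284) / (1 + (-0.669)·0.284) = -0.3850/0.8100 = -0.4753
(Galilean addition would give -0.385c.)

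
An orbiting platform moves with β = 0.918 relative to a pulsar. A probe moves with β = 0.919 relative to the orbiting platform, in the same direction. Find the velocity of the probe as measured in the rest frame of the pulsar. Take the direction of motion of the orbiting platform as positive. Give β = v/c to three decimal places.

With v = 0.918 and u' = 0.919 (in units of c),
u = (u' + v)/(1 + u'v/c²):
u = (0.919 + 0.918) / (1 + 0.919·0.918) = 1.8370/1.8436 = 0.9964
(Galilean addition would give +1.837c, exceeding c.)

β = 0.996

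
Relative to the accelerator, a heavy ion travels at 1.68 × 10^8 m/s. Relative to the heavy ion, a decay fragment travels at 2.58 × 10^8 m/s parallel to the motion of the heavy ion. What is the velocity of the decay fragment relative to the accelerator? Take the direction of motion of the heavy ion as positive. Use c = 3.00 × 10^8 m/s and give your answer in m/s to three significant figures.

2.88 × 10^8 m/s

In units of c (dividing by 3.00 × 10^8 m/s): v = 0.560, u' = 0.860.
u = (u' + v)/(1 + u'v/c²):
u = (0.860 + 0.560) / (1 + 0.860·0.560) = 1.4200/1.4816 = 0.9584
Converting back: u = 0.9584 × 3.00 × 10^8 m/s.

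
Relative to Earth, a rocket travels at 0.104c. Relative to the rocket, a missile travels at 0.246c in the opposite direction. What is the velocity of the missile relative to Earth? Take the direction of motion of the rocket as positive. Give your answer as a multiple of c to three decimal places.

With v = 0.104 and u' = -0.246 (in units of c),
u = (u' + v)/(1 + u'v/c²):
u = (-0.246 + 0.104) / (1 + (-0.246)·0.104) = -0.1420/0.9744 = -0.1457
(Galilean addition would give -0.142c.)

-0.146c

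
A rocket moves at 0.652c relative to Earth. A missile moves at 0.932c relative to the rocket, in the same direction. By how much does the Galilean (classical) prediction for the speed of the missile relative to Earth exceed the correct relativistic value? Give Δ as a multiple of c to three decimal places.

Δ = 0.599c

Galilean: u_cl = 0.932 + 0.652 = 1.5840.
Relativistic: u_rel = (0.932 + 0.652) / (1 + 0.932·0.652) = 1.5840/1.6077 = 0.9853.
Δ = 1.5840 − 0.9853 = 0.5987.
(The classical prediction exceeds c; the relativistic result does not.)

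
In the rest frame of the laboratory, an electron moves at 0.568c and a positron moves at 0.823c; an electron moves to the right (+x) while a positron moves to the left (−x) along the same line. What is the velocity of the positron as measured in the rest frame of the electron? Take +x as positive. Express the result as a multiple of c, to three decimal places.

β_A = 0.568, β_B = -0.823.
Transform to A's frame with the inverse velocity-addition law: u' = (u − v)/(1 − uv/c²), taking u = β_B and v = β_A.
u' = (-0.823 − 0.568) / (1 − (0.568)(-0.823)) = -1.3910/1.4675 = -0.9479.

-0.948c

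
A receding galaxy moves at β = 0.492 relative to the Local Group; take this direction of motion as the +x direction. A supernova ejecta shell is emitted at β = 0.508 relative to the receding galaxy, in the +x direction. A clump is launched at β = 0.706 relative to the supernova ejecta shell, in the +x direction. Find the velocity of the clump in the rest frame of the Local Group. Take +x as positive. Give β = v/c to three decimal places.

β = 0.962

Apply u = (u' + v)/(1 + u'v/c²) successively, working outward toward the Local Group.
Start: velocity of the receding galaxy relative to the Local Group = 0.4920c.
Compose with the supernova ejecta shell (u' = 0.508 in the receding galaxy frame): u_1 = (0.508 + 0.492) / (1 + 0.508·0.492) = 1.0000/1.2499 = 0.8000.
Compose with the clump (u' = 0.706 in the supernova ejecta shell frame): u_2 = (0.706 + 0.800) / (1 + 0.706·0.800) = 1.5060/1.5648 = 0.9624.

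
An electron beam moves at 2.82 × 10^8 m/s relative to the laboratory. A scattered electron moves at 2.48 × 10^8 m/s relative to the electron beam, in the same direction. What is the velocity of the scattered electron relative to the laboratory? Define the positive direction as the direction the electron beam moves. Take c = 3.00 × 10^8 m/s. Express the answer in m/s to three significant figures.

2.98 × 10^8 m/s

In units of c (dividing by 3.00 × 10^8 m/s): v = 0.940, u' = 0.827.
u = (u' + v)/(1 + u'v/c²):
u = (0.827 + 0.940) / (1 + 0.827·0.940) = 1.7667/1.7771 = 0.9941
(Galilean addition would give +1.767c, exceeding c.)
Converting back: u = 0.9941 × 3.00 × 10^8 m/s.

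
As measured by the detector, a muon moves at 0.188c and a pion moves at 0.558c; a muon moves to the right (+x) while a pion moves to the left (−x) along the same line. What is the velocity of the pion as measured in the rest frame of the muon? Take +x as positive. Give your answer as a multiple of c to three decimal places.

β_A = 0.188, β_B = -0.558.
Transform to A's frame with the inverse velocity-addition law: u' = (u − v)/(1 − uv/c²), taking u = β_B and v = β_A.
u' = (-0.558 − 0.188) / (1 − (0.188)(-0.558)) = -0.7460/1.1049 = -0.6752.

-0.675c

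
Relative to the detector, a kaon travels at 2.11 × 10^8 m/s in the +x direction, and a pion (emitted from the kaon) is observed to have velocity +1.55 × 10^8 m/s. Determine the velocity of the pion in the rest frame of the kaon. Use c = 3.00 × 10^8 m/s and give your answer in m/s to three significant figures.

-8.80 × 10^7 m/s

v = 0.703c, u = 0.517c.
Invert the composition law: u' = (u − v)/(1 − uv/c²).
u' = (0.517 − 0.703) / (1 − (0.517)(0.703)) = -0.1867/0.6366 = -0.2932.
u' = -0.2932 × 3.00 × 10^8 m/s.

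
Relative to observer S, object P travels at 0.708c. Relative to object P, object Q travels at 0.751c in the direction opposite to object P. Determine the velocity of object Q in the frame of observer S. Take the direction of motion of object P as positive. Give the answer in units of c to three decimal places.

-0.092c

With v = 0.708 and u' = -0.751 (in units of c),
u = (u' + v)/(1 + u'v/c²):
u = (-0.751 + 0.708) / (1 + (-0.751)·0.708) = -0.0430/0.4683 = -0.0918
(Galilean addition would give -0.043c.)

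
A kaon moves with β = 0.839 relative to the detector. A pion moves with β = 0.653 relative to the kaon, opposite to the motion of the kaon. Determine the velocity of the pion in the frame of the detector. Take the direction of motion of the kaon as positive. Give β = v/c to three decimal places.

β = +0.411

With v = 0.839 and u' = -0.653 (in units of c),
u = (u' + v)/(1 + u'v/c²):
u = (-0.653 + 0.839) / (1 + (-0.653)·0.839) = 0.1860/0.4521 = 0.4114
(Galilean addition would give +0.186c.)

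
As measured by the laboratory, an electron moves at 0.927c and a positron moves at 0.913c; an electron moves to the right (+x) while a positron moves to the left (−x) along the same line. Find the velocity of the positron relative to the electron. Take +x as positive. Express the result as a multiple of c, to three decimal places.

β_A = 0.927, β_B = -0.913.
Transform to A's frame with the inverse velocity-addition law: u' = (u − v)/(1 − uv/c²), taking u = β_B and v = β_A.
u' = (-0.913 − 0.927) / (1 − (0.927)(-0.913)) = -1.8400/1.8464 = -0.9966.

-0.997c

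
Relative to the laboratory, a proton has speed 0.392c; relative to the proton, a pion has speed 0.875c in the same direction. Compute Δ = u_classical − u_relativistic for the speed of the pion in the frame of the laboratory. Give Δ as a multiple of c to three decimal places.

Δ = 0.324c

Galilean: u_cl = 0.875 + 0.392 = 1.2670.
Relativistic: u_rel = (0.875 + 0.392) / (1 + 0.875·0.392) = 1.2670/1.3430 = 0.9434.
Δ = 1.2670 − 0.9434 = 0.3236.
(The classical prediction exceeds c; the relativistic result does not.)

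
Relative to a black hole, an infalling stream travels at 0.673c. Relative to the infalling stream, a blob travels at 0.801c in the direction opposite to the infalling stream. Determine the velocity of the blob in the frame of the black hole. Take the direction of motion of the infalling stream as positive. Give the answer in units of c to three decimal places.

With v = 0.673 and u' = -0.801 (in units of c),
u = (u' + v)/(1 + u'v/c²):
u = (-0.801 + 0.673) / (1 + (-0.801)·0.673) = -0.1280/0.4609 = -0.2777

-0.278c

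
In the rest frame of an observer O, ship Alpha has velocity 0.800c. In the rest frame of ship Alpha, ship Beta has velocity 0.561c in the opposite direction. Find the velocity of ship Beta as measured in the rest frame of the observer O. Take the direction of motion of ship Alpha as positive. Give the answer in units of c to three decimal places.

With v = 0.800 and u' = -0.561 (in units of c),
u = (u' + v)/(1 + u'v/c²):
u = (-0.561 + 0.800) / (1 + (-0.561)·0.800) = 0.2390/0.5512 = 0.4336
(Galilean addition would give +0.239c.)

+0.434c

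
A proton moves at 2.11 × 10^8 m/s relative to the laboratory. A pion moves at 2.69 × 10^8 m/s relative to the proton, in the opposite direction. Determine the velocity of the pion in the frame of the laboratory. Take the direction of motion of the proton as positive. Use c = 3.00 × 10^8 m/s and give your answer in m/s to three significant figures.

In units of c (dividing by 3.00 × 10^8 m/s): v = 0.703, u' = -0.897.
u = (u' + v)/(1 + u'v/c²):
u = (-0.897 + 0.703) / (1 + (-0.897)·0.703) = -0.1933/0.3693 = -0.5234
Converting back: u = -0.5234 × 3.00 × 10^8 m/s.

-1.57 × 10^8 m/s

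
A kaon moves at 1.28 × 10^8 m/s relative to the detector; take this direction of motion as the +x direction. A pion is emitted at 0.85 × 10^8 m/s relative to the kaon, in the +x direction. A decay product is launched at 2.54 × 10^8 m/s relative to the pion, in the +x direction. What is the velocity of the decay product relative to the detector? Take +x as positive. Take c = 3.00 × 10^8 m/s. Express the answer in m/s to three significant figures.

2.89 × 10^8 m/s

Apply u = (u' + v)/(1 + u'v/c²) successively, working outward toward the detector.
(Dividing each given speed by c = 3.00 × 10^8 m/s to work in units of c.)
Start: velocity of the kaon relative to the detector = 0.4267c.
Compose with the pion (u' = 0.283 in the kaon frame): u_1 = (0.283 + 0.427) / (1 + 0.283·0.427) = 0.7100/1.1209 = 0.6334.
Compose with the decay product (u' = 0.847 in the pion frame): u_2 = (0.847 + 0.633) / (1 + 0.847·0.633) = 1.4801/1.5363 = 0.9634.
So u = 0.9634 × 3.00 × 10^8 m/s.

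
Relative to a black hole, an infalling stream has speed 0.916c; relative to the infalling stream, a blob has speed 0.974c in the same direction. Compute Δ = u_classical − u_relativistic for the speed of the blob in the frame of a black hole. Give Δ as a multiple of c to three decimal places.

Δ = 0.891c

Galilean: u_cl = 0.974 + 0.916 = 1.8900.
Relativistic: u_rel = (0.974 + 0.916) / (1 + 0.974·0.916) = 1.8900/1.8922 = 0.9988.
Δ = 1.8900 − 0.9988 = 0.8912.
(The classical prediction exceeds c; the relativistic result does not.)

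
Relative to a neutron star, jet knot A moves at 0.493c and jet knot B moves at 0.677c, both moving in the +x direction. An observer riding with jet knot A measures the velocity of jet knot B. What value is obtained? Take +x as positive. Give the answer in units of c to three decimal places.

β_A = 0.493, β_B = 0.677.
Transform to A's frame with the inverse velocity-addition law: u' = (u − v)/(1 − uv/c²), taking u = β_B and v = β_A.
u' = (0.677 − 0.493) / (1 − (0.493)(0.677)) = 0.1840/0.6662 = 0.2762.

+0.276c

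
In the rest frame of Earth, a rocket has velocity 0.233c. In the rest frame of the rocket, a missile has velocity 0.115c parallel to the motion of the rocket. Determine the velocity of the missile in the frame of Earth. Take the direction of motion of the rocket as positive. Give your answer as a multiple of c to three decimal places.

With v = 0.233 and u' = 0.115 (in units of c),
u = (u' + v)/(1 + u'v/c²):
u = (0.115 + 0.233) / (1 + 0.115·0.233) = 0.3480/1.0268 = 0.3389
(Galilean addition would give +0.348c.)

0.339c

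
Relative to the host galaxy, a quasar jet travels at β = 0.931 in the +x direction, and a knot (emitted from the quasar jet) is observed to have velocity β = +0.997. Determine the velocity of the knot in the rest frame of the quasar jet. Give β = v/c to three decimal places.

Invert the composition law: u' = (u − v)/(1 − uv/c²).
u' = (0.997 − 0.931) / (1 − (0.997)(0.931)) = 0.0660/0.0718 = 0.9193.

β = +0.919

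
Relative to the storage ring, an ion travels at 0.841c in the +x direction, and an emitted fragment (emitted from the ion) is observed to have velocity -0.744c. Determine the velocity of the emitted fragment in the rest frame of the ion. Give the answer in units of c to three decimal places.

Invert the composition law: u' = (u − v)/(1 − uv/c²).
u' = (-0.744 − 0.841) / (1 − (-0.744)(0.841)) = -1.5850/1.6257 = -0.9750.

-0.975c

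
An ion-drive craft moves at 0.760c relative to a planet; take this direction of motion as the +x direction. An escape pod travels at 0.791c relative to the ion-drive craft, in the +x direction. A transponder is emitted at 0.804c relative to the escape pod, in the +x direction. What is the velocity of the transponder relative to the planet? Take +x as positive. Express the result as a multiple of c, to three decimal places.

Apply u = (u' + v)/(1 + u'v/c²) successively, working outward toward the planet.
Start: velocity of the ion-drive craft relative to the planet = 0.7600c.
Compose with the escape pod (u' = 0.791 in the ion-drive craft frame): u_1 = (0.791 + 0.760) / (1 + 0.791·0.760) = 1.5510/1.6012 = 0.9687.
Compose with the transponder (u' = 0.804 in the escape pod frame): u_2 = (0.804 + 0.969) / (1 + 0.804·0.969) = 1.7727/1.7788 = 0.9965.

0.997c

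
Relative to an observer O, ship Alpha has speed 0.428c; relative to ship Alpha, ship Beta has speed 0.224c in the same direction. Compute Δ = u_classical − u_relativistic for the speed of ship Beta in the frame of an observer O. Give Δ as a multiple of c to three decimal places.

Δ = 0.057c

Galilean: u_cl = 0.224 + 0.428 = 0.6520.
Relativistic: u_rel = (0.224 + 0.428) / (1 + 0.224·0.428) = 0.6520/1.0959 = 0.5950.
Δ = 0.6520 − 0.5950 = 0.0570.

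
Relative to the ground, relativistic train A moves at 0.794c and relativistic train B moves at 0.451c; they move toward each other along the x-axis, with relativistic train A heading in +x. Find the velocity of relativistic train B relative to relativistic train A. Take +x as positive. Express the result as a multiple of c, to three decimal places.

β_A = 0.794, β_B = -0.451.
Transform to A's frame with the inverse velocity-addition law: u' = (u − v)/(1 − uv/c²), taking u = β_B and v = β_A.
u' = (-0.451 − 0.794) / (1 − (0.794)(-0.451)) = -1.2450/1.3581 = -0.9167.

-0.917c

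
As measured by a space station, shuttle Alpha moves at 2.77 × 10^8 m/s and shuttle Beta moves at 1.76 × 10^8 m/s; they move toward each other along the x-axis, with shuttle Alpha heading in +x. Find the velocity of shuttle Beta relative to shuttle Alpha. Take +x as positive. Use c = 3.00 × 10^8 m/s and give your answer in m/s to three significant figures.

-2.94 × 10^8 m/s

β_A = 0.923, β_B = -0.587 (dividing each by c = 3.00 × 10^8 m/s).
Transform to A's frame with the inverse velocity-addition law: u' = (u − v)/(1 − uv/c²), taking u = β_B and v = β_A.
u' = (-0.587 − 0.923) / (1 − (0.923)(-0.587)) = -1.5100/1.5417 = -0.9794.
u' = -0.9794 × 3.00 × 10^8 m/s.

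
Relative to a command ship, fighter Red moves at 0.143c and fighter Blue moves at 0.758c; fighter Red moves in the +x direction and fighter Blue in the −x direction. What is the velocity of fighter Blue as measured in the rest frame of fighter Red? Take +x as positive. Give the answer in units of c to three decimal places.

-0.813c

β_A = 0.143, β_B = -0.758.
Transform to A's frame with the inverse velocity-addition law: u' = (u − v)/(1 − uv/c²), taking u = β_B and v = β_A.
u' = (-0.758 − 0.143) / (1 − (0.143)(-0.758)) = -0.9010/1.1084 = -0.8129.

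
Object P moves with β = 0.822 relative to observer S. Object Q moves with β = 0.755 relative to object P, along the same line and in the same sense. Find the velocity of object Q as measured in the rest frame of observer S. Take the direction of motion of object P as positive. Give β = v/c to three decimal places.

β = 0.973

With v = 0.822 and u' = 0.755 (in units of c),
u = (u' + v)/(1 + u'v/c²):
u = (0.755 + 0.822) / (1 + 0.755·0.822) = 1.5770/1.6206 = 0.9731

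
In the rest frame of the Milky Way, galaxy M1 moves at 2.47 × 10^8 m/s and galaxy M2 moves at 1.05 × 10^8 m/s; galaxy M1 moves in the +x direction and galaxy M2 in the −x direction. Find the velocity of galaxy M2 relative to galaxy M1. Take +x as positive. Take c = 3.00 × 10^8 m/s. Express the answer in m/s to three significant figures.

β_A = 0.823, β_B = -0.350 (dividing each by c = 3.00 × 10^8 m/s).
Transform to A's frame with the inverse velocity-addition law: u' = (u − v)/(1 − uv/c²), taking u = β_B and v = β_A.
u' = (-0.350 − 0.823) / (1 − (0.823)(-0.350)) = -1.1733/1.2882 = -0.9109.
u' = -0.9109 × 3.00 × 10^8 m/s.

-2.73 × 10^8 m/s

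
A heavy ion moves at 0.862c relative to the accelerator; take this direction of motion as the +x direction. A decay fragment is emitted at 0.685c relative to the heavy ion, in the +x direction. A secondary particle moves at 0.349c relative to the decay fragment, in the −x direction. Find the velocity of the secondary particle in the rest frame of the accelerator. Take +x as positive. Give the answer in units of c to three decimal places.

Apply u = (u' + v)/(1 + u'v/c²) successively, working outward toward the accelerator.
Start: velocity of the heavy ion relative to the accelerator = 0.8620c.
Compose with the decay fragment (u' = 0.685 in the heavy ion frame): u_1 = (0.685 + 0.862) / (1 + 0.685·0.862) = 1.5470/1.5905 = 0.9727.
Compose with the secondary particle (u' = -0.349 in the decay fragment frame): u_2 = (-0.349 + 0.973) / (1 + (-0.349)·0.973) = 0.6237/0.6605 = 0.9442.

+0.944c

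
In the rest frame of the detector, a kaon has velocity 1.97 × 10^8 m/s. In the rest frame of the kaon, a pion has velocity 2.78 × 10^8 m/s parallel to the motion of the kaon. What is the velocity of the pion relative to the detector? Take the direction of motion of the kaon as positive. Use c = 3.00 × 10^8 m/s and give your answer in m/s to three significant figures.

2.95 × 10^8 m/s

In units of c (dividing by 3.00 × 10^8 m/s): v = 0.657, u' = 0.927.
u = (u' + v)/(1 + u'v/c²):
u = (0.927 + 0.657) / (1 + 0.927·0.657) = 1.5833/1.6085 = 0.9843
Converting back: u = 0.9843 × 3.00 × 10^8 m/s.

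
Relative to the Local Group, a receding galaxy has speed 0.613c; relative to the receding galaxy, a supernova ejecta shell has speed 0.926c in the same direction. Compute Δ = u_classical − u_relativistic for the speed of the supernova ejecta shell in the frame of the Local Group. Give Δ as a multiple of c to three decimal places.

Galilean: u_cl = 0.926 + 0.613 = 1.5390.
Relativistic: u_rel = (0.926 + 0.613) / (1 + 0.926·0.613) = 1.5390/1.5676 = 0.9817.
Δ = 1.5390 − 0.9817 = 0.5573.
(The classical prediction exceeds c; the relativistic result does not.)

Δ = 0.557c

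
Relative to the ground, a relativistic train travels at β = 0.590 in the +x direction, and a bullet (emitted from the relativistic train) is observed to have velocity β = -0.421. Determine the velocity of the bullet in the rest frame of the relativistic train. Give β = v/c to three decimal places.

Invert the composition law: u' = (u − v)/(1 − uv/c²).
u' = (-0.421 − 0.590) / (1 − (-0.421)(0.590)) = -1.0110/1.2484 = -0.8098.

β = -0.810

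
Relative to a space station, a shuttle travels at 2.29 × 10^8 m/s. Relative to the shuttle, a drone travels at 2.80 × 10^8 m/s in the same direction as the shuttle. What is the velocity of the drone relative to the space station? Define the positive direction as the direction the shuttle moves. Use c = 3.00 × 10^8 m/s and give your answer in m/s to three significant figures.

2.97 × 10^8 m/s

In units of c (dividing by 3.00 × 10^8 m/s): v = 0.763, u' = 0.933.
u = (u' + v)/(1 + u'v/c²):
u = (0.933 + 0.763) / (1 + 0.933·0.763) = 1.6967/1.7124 = 0.9908
(Galilean addition would give +1.697c, exceeding c.)
Converting back: u = 0.9908 × 3.00 × 10^8 m/s.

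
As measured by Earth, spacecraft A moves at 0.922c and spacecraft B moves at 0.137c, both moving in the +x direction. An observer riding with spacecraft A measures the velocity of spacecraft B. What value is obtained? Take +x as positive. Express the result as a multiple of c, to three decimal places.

-0.898c

β_A = 0.922, β_B = 0.137.
Transform to A's frame with the inverse velocity-addition law: u' = (u − v)/(1 − uv/c²), taking u = β_B and v = β_A.
u' = (0.137 − 0.922) / (1 − (0.922)(0.137)) = -0.7850/0.8737 = -0.8985.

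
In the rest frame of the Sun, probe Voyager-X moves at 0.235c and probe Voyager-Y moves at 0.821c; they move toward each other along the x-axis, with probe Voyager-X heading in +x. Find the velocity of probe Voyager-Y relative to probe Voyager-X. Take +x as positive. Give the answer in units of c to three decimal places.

β_A = 0.235, β_B = -0.821.
Transform to A's frame with the inverse velocity-addition law: u' = (u − v)/(1 − uv/c²), taking u = β_B and v = β_A.
u' = (-0.821 − 0.235) / (1 − (0.235)(-0.821)) = -1.0560/1.1929 = -0.8852.

-0.885c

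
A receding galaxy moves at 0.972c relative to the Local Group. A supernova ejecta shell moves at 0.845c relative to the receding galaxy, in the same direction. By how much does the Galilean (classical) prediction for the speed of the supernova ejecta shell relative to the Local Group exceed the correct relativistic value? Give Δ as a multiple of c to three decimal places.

Galilean: u_cl = 0.845 + 0.972 = 1.8170.
Relativistic: u_rel = (0.845 + 0.972) / (1 + 0.845·0.972) = 1.8170/1.8213 = 0.9976.
Δ = 1.8170 − 0.9976 = 0.8194.
(The classical prediction exceeds c; the relativistic result does not.)

Δ = 0.819c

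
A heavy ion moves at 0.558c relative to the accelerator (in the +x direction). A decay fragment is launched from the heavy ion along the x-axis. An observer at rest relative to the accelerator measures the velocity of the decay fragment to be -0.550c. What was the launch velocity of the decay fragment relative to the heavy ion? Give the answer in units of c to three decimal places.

Invert the composition law: u' = (u − v)/(1 − uv/c²).
u' = (-0.550 − 0.558) / (1 − (-0.550)(0.558)) = -1.1080/1.3069 = -0.8478.

-0.848c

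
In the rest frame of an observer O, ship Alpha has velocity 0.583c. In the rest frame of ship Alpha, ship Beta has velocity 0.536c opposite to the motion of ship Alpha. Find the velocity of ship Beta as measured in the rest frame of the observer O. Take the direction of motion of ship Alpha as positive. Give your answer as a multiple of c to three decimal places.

+0.068c

With v = 0.583 and u' = -0.536 (in units of c),
u = (u' + v)/(1 + u'v/c²):
u = (-0.536 + 0.583) / (1 + (-0.536)·0.583) = 0.0470/0.6875 = 0.0684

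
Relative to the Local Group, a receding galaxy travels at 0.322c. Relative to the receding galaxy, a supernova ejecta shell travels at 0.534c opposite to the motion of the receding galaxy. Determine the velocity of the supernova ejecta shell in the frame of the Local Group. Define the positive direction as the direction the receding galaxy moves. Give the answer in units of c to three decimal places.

With v = 0.322 and u' = -0.534 (in units of c),
u = (u' + v)/(1 + u'v/c²):
u = (-0.534 + 0.322) / (1 + (-0.534)·0.322) = -0.2120/0.8281 = -0.2560

-0.256c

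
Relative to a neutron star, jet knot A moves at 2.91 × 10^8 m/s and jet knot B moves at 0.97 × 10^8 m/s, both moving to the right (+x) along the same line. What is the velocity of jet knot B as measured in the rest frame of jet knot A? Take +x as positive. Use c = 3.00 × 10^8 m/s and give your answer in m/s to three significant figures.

β_A = 0.970, β_B = 0.323 (dividing each by c = 3.00 × 10^8 m/s).
Transform to A's frame with the inverse velocity-addition law: u' = (u − v)/(1 − uv/c²), taking u = β_B and v = β_A.
u' = (0.323 − 0.970) / (1 − (0.970)(0.323)) = -0.6467/0.6864 = -0.9422.
u' = -0.9422 × 3.00 × 10^8 m/s.

-2.83 × 10^8 m/s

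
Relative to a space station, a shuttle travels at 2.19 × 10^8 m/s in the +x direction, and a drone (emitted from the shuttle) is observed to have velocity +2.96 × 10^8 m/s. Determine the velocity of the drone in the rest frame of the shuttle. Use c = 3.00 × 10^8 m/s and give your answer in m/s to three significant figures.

+2.75 × 10^8 m/s

v = 0.730c, u = 0.987c.
Invert the composition law: u' = (u − v)/(1 − uv/c²).
u' = (0.987 − 0.730) / (1 − (0.987)(0.730)) = 0.2567/0.2797 = 0.9175.
u' = 0.9175 × 3.00 × 10^8 m/s.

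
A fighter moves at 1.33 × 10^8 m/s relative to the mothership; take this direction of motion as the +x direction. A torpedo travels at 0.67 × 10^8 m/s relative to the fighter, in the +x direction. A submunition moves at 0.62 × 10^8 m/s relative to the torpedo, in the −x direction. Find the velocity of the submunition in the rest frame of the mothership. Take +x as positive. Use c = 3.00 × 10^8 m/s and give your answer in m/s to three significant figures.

+1.37 × 10^8 m/s

Apply u = (u' + v)/(1 + u'v/c²) successively, working outward toward the mothership.
(Dividing each given speed by c = 3.00 × 10^8 m/s to work in units of c.)
Start: velocity of the fighter relative to the mothership = 0.4433c.
Compose with the torpedo (u' = 0.223 in the fighter frame): u_1 = (0.223 + 0.443) / (1 + 0.223·0.443) = 0.6667/1.0990 = 0.6066.
Compose with the submunition (u' = -0.207 in the torpedo frame): u_2 = (-0.207 + 0.607) / (1 + (-0.207)·0.607) = 0.3999/0.8746 = 0.4573.
So u = 0.4573 × 3.00 × 10^8 m/s.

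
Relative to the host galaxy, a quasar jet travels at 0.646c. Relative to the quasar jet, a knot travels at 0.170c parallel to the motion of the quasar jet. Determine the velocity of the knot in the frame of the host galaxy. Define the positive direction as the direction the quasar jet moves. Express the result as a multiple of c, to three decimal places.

With v = 0.646 and u' = 0.170 (in units of c),
u = (u' + v)/(1 + u'v/c²):
u = (0.170 + 0.646) / (1 + 0.170·0.646) = 0.8160/1.1098 = 0.7353
(Galilean addition would give +0.816c.)

0.735c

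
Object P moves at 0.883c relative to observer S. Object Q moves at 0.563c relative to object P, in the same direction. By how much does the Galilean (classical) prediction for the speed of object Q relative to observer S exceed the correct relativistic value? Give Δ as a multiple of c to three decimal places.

Galilean: u_cl = 0.563 + 0.883 = 1.4460.
Relativistic: u_rel = (0.563 + 0.883) / (1 + 0.563·0.883) = 1.4460/1.4971 = 0.9658.
Δ = 1.4460 − 0.9658 = 0.4802.
(The classical prediction exceeds c; the relativistic result does not.)

Δ = 0.480c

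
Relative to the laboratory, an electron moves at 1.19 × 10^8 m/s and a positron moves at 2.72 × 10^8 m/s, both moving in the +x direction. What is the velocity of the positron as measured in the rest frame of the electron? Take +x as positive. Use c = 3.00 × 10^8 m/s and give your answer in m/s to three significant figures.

+2.39 × 10^8 m/s

β_A = 0.397, β_B = 0.907 (dividing each by c = 3.00 × 10^8 m/s).
Transform to A's frame with the inverse velocity-addition law: u' = (u − v)/(1 − uv/c²), taking u = β_B and v = β_A.
u' = (0.907 − 0.397) / (1 − (0.397)(0.907)) = 0.5100/0.6404 = 0.7964.
u' = 0.7964 × 3.00 × 10^8 m/s.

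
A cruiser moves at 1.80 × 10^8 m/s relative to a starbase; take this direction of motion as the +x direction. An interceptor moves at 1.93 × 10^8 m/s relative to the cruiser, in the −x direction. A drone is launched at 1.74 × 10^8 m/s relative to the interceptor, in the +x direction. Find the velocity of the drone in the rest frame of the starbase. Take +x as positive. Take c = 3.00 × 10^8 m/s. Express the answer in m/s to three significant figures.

Apply u = (u' + v)/(1 + u'v/c²) successively, working outward toward the starbase.
(Dividing each given speed by c = 3.00 × 10^8 m/s to work in units of c.)
Start: velocity of the cruiser relative to the starbase = 0.6000c.
Compose with the interceptor (u' = -0.643 in the cruiser frame): u_1 = (-0.643 + 0.600) / (1 + (-0.643)·0.600) = -0.0433/0.6140 = -0.0706.
Compose with the drone (u' = 0.580 in the interceptor frame): u_2 = (0.580 + (-0.071)) / (1 + 0.580·(-0.071)) = 0.5094/0.9591 = 0.5312.
So u = 0.5312 × 3.00 × 10^8 m/s.

+1.59 × 10^8 m/s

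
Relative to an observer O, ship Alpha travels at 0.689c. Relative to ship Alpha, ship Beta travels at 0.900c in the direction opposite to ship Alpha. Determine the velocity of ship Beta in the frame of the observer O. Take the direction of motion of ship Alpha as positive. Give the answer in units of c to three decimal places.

With v = 0.689 and u' = -0.900 (in units of c),
u = (u' + v)/(1 + u'v/c²):
u = (-0.900 + 0.689) / (1 + (-0.900)·0.689) = -0.2110/0.3799 = -0.5554
(Galilean addition would give -0.211c.)

-0.555c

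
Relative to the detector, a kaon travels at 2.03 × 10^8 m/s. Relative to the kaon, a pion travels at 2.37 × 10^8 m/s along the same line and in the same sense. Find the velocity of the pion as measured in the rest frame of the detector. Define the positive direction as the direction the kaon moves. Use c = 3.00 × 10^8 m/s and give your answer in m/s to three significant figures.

In units of c (dividing by 3.00 × 10^8 m/s): v = 0.677, u' = 0.790.
u = (u' + v)/(1 + u'v/c²):
u = (0.790 + 0.677) / (1 + 0.790·0.677) = 1.4667/1.5346 = 0.9558
(Galilean addition would give +1.467c, exceeding c.)
Converting back: u = 0.9558 × 3.00 × 10^8 m/s.

2.87 × 10^8 m/s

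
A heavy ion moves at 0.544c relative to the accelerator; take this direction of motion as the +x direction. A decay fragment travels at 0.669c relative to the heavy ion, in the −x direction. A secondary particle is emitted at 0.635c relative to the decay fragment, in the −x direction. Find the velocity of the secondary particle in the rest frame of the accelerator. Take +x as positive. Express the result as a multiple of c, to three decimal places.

-0.739c

Apply u = (u' + v)/(1 + u'v/c²) successively, working outward toward the accelerator.
Start: velocity of the heavy ion relative to the accelerator = 0.5440c.
Compose with the decay fragment (u' = -0.669 in the heavy ion frame): u_1 = (-0.669 + 0.544) / (1 + (-0.669)·0.544) = -0.1250/0.6361 = -0.1965.
Compose with the secondary particle (u' = -0.635 in the decay fragment frame): u_2 = (-0.635 + (-0.197)) / (1 + (-0.635)·(-0.197)) = -0.8315/1.1248 = -0.7393.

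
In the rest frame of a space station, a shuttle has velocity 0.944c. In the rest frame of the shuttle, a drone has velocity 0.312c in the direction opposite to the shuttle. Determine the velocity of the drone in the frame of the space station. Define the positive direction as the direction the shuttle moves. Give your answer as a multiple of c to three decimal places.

+0.896c

With v = 0.944 and u' = -0.312 (in units of c),
u = (u' + v)/(1 + u'v/c²):
u = (-0.312 + 0.944) / (1 + (-0.312)·0.944) = 0.6320/0.7055 = 0.8959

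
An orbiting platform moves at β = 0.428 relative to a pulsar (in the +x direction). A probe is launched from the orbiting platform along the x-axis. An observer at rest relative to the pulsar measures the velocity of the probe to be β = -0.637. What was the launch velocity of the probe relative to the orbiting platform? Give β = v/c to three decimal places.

Invert the composition law: u' = (u − v)/(1 − uv/c²).
u' = (-0.637 − 0.428) / (1 − (-0.637)(0.428)) = -1.0650/1.2726 = -0.8368.

β = -0.837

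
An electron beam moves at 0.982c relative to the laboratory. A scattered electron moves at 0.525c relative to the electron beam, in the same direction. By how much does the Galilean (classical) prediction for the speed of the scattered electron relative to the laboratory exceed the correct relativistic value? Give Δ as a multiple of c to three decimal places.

Δ = 0.513c

Galilean: u_cl = 0.525 + 0.982 = 1.5070.
Relativistic: u_rel = (0.525 + 0.982) / (1 + 0.525·0.982) = 1.5070/1.5155 = 0.9944.
Δ = 1.5070 − 0.9944 = 0.5126.
(The classical prediction exceeds c; the relativistic result does not.)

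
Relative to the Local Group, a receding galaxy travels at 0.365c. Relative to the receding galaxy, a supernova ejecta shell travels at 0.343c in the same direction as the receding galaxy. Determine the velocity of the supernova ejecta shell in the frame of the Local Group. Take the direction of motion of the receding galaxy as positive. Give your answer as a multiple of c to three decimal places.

With v = 0.365 and u' = 0.343 (in units of c),
u = (u' + v)/(1 + u'v/c²):
u = (0.343 + 0.365) / (1 + 0.343·0.365) = 0.7080/1.1252 = 0.6292

0.629c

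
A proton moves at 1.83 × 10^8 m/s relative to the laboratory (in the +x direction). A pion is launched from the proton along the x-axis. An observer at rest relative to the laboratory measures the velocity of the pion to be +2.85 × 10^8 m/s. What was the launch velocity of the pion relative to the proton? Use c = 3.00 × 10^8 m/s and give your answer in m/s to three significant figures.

v = 0.610c, u = 0.950c.
Invert the composition law: u' = (u − v)/(1 − uv/c²).
u' = (0.950 − 0.610) / (1 − (0.950)(0.610)) = 0.3400/0.4205 = 0.8086.
u' = 0.8086 × 3.00 × 10^8 m/s.

+2.43 × 10^8 m/s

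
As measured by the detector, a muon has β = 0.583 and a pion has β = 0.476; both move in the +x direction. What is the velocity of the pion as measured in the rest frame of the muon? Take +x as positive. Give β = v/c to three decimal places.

β_A = 0.583, β_B = 0.476.
Transform to A's frame with the inverse velocity-addition law: u' = (u − v)/(1 − uv/c²), taking u = β_B and v = β_A.
u' = (0.476 − 0.583) / (1 − (0.583)(0.476)) = -0.1070/0.7225 = -0.1481.

β = -0.148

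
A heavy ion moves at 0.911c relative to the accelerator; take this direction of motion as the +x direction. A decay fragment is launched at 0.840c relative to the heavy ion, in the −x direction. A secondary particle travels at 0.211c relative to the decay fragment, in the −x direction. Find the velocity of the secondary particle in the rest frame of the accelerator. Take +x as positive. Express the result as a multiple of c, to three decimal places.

+0.098c

Apply u = (u' + v)/(1 + u'v/c²) successively, working outward toward the accelerator.
Start: velocity of the heavy ion relative to the accelerator = 0.9110c.
Compose with the decay fragment (u' = -0.840 in the heavy ion frame): u_1 = (-0.840 + 0.911) / (1 + (-0.840)·0.911) = 0.0710/0.2348 = 0.3024.
Compose with the secondary particle (u' = -0.211 in the decay fragment frame): u_2 = (-0.211 + 0.302) / (1 + (-0.211)·0.302) = 0.0914/0.9362 = 0.0977.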